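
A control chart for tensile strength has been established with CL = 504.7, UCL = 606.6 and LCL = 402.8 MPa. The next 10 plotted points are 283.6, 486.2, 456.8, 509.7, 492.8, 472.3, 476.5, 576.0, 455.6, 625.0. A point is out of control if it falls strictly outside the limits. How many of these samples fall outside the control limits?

2

Compare each point to [402.8, 606.6]: sample 1 = 283.6 < LCL; sample 10 = 625.0 > UCL.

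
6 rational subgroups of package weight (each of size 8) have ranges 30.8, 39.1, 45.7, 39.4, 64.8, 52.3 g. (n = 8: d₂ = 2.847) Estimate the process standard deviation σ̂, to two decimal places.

15.93

R̄ = (30.8 + 39.1 + 45.7 + 39.4 + 64.8 + 52.3) / 6 = 45.3500
σ̂ = R̄ / d₂ = 45.3500 / 2.847 = 15.9290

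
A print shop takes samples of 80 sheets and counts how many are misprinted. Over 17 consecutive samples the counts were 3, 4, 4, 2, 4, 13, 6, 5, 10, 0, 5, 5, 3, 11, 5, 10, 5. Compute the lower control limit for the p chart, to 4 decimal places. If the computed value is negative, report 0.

0.0000

p̄ = Σdᵢ / (k·n) = 95 / (17 × 80) = 0.06985
LCL = p̄ − 3·√(p̄(1−p̄)/n) = 0.06985 − 3 × 0.02850 = -0.01564 → 0 (negative, so LCL = 0)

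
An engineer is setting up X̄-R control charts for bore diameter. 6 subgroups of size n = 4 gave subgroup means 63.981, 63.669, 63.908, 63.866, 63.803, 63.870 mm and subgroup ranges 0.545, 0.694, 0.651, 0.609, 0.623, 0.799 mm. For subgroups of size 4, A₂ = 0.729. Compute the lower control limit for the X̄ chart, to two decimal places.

63.37

X̄̄ = (63.981 + 63.669 + 63.908 + 63.866 + 63.803 + 63.870) / 6 = 383.0970 / 6 = 63.8495
R̄ = (0.545 + 0.694 + 0.651 + 0.609 + 0.623 + 0.799) / 6 = 3.9210 / 6 = 0.6535
LCL = X̄̄ − A₂·R̄ = 63.8495 − 0.729 × 0.6535 = 63.3731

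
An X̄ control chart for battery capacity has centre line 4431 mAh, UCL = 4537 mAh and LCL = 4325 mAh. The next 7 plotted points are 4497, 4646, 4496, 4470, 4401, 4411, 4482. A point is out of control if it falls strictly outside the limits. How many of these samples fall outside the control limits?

Compare each point to [4325, 4537]: sample 2 = 4646 > UCL.

1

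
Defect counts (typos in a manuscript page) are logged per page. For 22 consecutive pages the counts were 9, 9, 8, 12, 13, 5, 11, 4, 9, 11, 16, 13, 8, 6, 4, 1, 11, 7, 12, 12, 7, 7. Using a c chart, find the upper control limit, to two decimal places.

c̄ = (9 + 9 + 8 + 12 + 13 + 5 + 11 + 4 + 9 + 11 + 16 + 13 + 8 + 6 + 4 + 1 + 11 + 7 + 12 + 12 + 7 + 7) / 22 = 195 / 22 = 8.8636
UCL = c̄ + 3√c̄ = 8.8636 + 3 × √8.8636 = 8.8636 + 3 × 2.9772 = 17.7952

17.80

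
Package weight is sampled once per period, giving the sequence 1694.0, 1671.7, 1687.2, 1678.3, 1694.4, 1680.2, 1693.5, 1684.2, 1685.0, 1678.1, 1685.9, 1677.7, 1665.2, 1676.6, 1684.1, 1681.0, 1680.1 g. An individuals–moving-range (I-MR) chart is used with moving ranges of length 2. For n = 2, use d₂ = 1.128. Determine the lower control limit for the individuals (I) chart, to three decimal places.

1655.809

X̄ = (1694.0 + 1671.7 + 1687.2 + 1678.3 + 1694.4 + 1680.2 + 1693.5 + 1684.2 + 1685.0 + 1678.1 + 1685.9 + 1677.7 + 1665.2 + 1676.6 + 1684.1 + 1681.0 + 1680.1) / 17 = 1682.1882
Moving ranges: 22.3, 15.5, 8.9, 16.1, 14.2, 13.3, 9.3, 0.8, 6.9, 7.8, 8.2, 12.5, 11.4, 7.5, 3.1, 0.9; M̄R̄ = 158.7000 / 16 = 9.9188
LCL = X̄ − 3·M̄R̄/d₂ = 1682.1882 − 3 × 9.9188 / 1.128 = 1655.8086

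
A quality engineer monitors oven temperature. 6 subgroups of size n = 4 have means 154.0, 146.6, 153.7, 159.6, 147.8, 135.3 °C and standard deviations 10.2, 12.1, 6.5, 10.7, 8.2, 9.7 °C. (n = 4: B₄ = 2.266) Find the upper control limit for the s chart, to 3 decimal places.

s̄ = (10.2 + 12.1 + 6.5 + 10.7 + 8.2 + 9.7) / 6 = 9.5667
UCL_s = B₄·s̄ = 2.266 × 9.5667 = 21.6781

21.678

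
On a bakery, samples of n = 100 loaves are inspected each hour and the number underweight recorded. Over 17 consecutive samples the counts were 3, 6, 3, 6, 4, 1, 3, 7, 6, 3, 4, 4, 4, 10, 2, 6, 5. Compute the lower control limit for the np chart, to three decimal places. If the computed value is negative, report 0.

0.000

p̄ = Σdᵢ / (k·n) = 77 / (17 × 100) = 0.04529
LCL = np̄ − 3·√(np̄(1−p̄)) = 4.5294 − 3 × 2.0795 = -1.7090 → 0 (negative, so LCL = 0)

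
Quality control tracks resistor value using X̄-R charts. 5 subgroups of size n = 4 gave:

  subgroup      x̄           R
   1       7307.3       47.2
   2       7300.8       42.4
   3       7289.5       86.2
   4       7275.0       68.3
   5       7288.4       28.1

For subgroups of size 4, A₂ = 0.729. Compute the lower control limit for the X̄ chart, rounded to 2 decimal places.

7252.51

X̄̄ = (7307.3 + 7300.8 + 7289.5 + 7275.0 + 7288.4) / 5 = 36461.0000 / 5 = 7292.2000
R̄ = (47.2 + 42.4 + 86.2 + 68.3 + 28.1) / 5 = 272.2000 / 5 = 54.4400
LCL = X̄̄ − A₂·R̄ = 7292.2000 − 0.729 × 54.4400 = 7252.5132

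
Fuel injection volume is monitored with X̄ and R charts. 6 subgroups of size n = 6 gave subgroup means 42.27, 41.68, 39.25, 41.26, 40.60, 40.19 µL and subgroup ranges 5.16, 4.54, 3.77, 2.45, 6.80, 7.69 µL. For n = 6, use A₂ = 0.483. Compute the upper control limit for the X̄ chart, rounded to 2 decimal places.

43.32

X̄̄ = (42.27 + 41.68 + 39.25 + 41.26 + 40.60 + 40.19) / 6 = 245.2500 / 6 = 40.8750
R̄ = (5.16 + 4.54 + 3.77 + 2.45 + 6.80 + 7.69) / 6 = 30.4100 / 6 = 5.0683
UCL = X̄̄ + A₂·R̄ = 40.8750 + 0.483 × 5.0683 = 43.3230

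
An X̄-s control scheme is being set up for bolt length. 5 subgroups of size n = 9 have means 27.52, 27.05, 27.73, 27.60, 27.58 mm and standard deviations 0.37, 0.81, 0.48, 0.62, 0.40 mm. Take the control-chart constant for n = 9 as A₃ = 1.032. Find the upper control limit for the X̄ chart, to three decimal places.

28.049

X̄̄ = (27.52 + 27.05 + 27.73 + 27.60 + 27.58) / 5 = 27.4960
s̄ = (0.37 + 0.81 + 0.48 + 0.62 + 0.40) / 5 = 0.5360
UCL = X̄̄ + A₃·s̄ = 27.4960 + 1.032 × 0.5360 = 28.0492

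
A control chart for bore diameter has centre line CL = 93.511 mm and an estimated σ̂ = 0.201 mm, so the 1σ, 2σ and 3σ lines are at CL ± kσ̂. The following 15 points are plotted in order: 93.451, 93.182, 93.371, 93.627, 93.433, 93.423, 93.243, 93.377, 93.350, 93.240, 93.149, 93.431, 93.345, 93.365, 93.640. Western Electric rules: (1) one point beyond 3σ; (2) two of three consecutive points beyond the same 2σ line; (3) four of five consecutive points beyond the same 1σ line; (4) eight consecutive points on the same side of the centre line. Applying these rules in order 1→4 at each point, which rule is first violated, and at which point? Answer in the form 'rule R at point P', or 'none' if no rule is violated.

Zone of each point (C = within 1σ̂, B = 1σ̂–2σ̂, A = 2σ̂–3σ̂, * = beyond 3σ̂; sign = side of CL): 1:-C, 2:-B, 3:-C, 4:+C, 5:-C, 6:-C, 7:-B, 8:-C, 9:-C, 10:-B, 11:-B, 12:-C, 13:-C, 14:-C, 15:+C
Rule 4 (eight consecutive points on the same side of the centre line) is satisfied at point 12.

rule 4 at point 12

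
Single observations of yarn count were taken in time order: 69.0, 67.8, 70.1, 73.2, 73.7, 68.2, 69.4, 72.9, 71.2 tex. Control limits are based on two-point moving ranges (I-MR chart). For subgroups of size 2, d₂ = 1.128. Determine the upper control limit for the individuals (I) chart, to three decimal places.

X̄ = (69.0 + 67.8 + 70.1 + 73.2 + 73.7 + 68.2 + 69.4 + 72.9 + 71.2) / 9 = 70.6111
Moving ranges: 1.2, 2.3, 3.1, 0.5, 5.5, 1.2, 3.5, 1.7; M̄R̄ = 19.0000 / 8 = 2.3750
UCL = X̄ + 3·M̄R̄/d₂ = 70.6111 + 3 × 2.3750 / 1.128 = 76.9276

76.928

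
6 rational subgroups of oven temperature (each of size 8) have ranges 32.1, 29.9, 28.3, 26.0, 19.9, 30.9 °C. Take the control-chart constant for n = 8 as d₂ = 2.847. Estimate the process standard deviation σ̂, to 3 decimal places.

9.782

R̄ = (32.1 + 29.9 + 28.3 + 26.0 + 19.9 + 30.9) / 6 = 27.8500
σ̂ = R̄ / d₂ = 27.8500 / 2.847 = 9.7822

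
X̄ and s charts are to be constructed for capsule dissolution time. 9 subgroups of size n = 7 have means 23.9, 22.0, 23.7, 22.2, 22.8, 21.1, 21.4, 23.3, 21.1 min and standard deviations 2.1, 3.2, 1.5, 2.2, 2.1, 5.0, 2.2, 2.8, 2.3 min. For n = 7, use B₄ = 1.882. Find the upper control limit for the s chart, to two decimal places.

4.89

s̄ = (2.1 + 3.2 + 1.5 + 2.2 + 2.1 + 5.0 + 2.2 + 2.8 + 2.3) / 9 = 2.6000
UCL_s = B₄·s̄ = 1.882 × 2.6000 = 4.8932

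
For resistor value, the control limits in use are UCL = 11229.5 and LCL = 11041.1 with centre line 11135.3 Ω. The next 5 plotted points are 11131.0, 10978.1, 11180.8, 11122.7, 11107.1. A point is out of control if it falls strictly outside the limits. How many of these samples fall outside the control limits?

Compare each point to [11041.1, 11229.5]: sample 2 = 10978.1 < LCL.

1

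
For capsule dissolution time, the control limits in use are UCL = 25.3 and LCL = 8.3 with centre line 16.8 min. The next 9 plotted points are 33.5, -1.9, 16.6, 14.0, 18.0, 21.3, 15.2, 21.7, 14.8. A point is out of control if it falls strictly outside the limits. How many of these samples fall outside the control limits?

Compare each point to [8.3, 25.3]: sample 1 = 33.5 > UCL; sample 2 = -1.9 < LCL.

2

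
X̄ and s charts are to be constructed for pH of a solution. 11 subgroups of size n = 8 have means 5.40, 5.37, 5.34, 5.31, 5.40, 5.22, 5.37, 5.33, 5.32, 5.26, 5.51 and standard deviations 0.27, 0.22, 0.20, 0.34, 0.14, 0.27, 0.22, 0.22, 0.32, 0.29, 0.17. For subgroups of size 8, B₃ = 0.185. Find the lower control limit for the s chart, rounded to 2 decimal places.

0.04

s̄ = (0.27 + 0.22 + 0.20 + 0.34 + 0.14 + 0.27 + 0.22 + 0.22 + 0.32 + 0.29 + 0.17) / 11 = 0.2418
LCL_s = B₃·s̄ = 0.185 × 0.2418 = 0.0447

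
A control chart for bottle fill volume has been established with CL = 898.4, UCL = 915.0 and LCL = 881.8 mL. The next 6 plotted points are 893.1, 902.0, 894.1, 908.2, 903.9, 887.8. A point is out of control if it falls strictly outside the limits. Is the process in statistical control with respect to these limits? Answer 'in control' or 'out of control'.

All 6 points lie within [881.8, 915.0].

in control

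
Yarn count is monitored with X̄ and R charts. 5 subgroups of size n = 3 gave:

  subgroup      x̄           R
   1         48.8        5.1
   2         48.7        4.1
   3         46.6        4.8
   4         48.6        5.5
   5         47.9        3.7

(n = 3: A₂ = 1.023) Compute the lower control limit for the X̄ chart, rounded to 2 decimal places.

43.37

X̄̄ = (48.8 + 48.7 + 46.6 + 48.6 + 47.9) / 5 = 240.6000 / 5 = 48.1200
R̄ = (5.1 + 4.1 + 4.8 + 5.5 + 3.7) / 5 = 23.2000 / 5 = 4.6400
LCL = X̄̄ − A₂·R̄ = 48.1200 − 1.023 × 4.6400 = 43.3733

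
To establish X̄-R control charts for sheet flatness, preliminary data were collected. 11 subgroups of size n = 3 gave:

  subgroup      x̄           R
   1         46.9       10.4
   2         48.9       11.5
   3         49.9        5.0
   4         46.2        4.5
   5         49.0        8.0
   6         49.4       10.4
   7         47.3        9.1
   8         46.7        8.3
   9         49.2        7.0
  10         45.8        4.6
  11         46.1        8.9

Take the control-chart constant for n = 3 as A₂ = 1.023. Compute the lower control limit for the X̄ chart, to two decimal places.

X̄̄ = (46.9 + 48.9 + 49.9 + 46.2 + 49.0 + 49.4 + 47.3 + 46.7 + 49.2 + 45.8 + 46.1) / 11 = 525.4000 / 11 = 47.7636
R̄ = (10.4 + 11.5 + 5.0 + 4.5 + 8.0 + 10.4 + 9.1 + 8.3 + 7.0 + 4.6 + 8.9) / 11 = 87.7000 / 11 = 7.9727
LCL = X̄̄ − A₂·R̄ = 47.7636 − 1.023 × 7.9727 = 39.6075

39.61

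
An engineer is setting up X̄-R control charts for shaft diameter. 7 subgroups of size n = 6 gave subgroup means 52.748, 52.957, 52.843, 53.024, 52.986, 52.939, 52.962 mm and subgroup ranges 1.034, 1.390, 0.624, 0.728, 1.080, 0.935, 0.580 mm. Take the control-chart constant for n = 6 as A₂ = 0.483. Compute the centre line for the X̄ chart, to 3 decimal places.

X̄̄ = (52.748 + 52.957 + 52.843 + 53.024 + 52.986 + 52.939 + 52.962) / 7 = 370.4590 / 7 = 52.9227
CL = X̄̄ = 52.9227

52.923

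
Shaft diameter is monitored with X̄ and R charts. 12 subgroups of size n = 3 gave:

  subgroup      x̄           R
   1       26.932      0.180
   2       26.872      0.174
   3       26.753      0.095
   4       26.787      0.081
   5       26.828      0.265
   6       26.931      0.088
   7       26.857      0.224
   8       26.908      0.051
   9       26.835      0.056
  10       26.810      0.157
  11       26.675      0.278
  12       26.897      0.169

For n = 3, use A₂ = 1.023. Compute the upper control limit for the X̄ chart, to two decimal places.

27.00

X̄̄ = (26.932 + 26.872 + 26.753 + 26.787 + 26.828 + 26.931 + 26.857 + 26.908 + 26.835 + 26.810 + 26.675 + 26.897) / 12 = 322.0850 / 12 = 26.8404
R̄ = (0.180 + 0.174 + 0.095 + 0.081 + 0.265 + 0.088 + 0.224 + 0.051 + 0.056 + 0.157 + 0.278 + 0.169) / 12 = 1.8180 / 12 = 0.1515
UCL = X̄̄ + A₂·R̄ = 26.8404 + 1.023 × 0.1515 = 26.9954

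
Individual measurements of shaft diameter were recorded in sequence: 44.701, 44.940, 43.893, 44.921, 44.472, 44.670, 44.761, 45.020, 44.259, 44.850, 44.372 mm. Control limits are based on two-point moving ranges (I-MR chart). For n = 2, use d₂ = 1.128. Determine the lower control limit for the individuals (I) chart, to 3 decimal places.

43.256

X̄ = (44.701 + 44.940 + 43.893 + 44.921 + 44.472 + 44.670 + 44.761 + 45.020 + 44.259 + 44.850 + 44.372) / 11 = 44.6235
Moving ranges: 0.239, 1.047, 1.028, 0.449, 0.198, 0.091, 0.259, 0.761, 0.591, 0.478; M̄R̄ = 5.1410 / 10 = 0.5141
LCL = X̄ − 3·M̄R̄/d₂ = 44.6235 − 3 × 0.5141 / 1.128 = 43.2563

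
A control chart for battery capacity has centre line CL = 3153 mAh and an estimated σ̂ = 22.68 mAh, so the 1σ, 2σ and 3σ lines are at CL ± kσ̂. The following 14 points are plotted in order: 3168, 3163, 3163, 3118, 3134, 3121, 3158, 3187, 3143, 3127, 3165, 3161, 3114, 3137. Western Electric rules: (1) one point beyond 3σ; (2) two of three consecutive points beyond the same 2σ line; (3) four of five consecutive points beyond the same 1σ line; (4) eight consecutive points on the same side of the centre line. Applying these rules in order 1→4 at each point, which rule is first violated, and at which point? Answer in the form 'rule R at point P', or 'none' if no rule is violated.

none

Zone of each point (C = within 1σ̂, B = 1σ̂–2σ̂, A = 2σ̂–3σ̂, * = beyond 3σ̂; sign = side of CL): 1:+C, 2:+C, 3:+C, 4:-B, 5:-C, 6:-B, 7:+C, 8:+B, 9:-C, 10:-B, 11:+C, 12:+C, 13:-B, 14:-C
No rule fires across all 14 points.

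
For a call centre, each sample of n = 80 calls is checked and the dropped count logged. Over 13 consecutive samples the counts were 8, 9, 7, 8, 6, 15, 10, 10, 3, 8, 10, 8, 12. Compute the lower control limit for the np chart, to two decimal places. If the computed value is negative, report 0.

0.39

p̄ = Σdᵢ / (k·n) = 114 / (13 × 80) = 0.10962
LCL = np̄ − 3·√(np̄(1−p̄)) = 8.7692 − 3 × 2.7943 = 0.3864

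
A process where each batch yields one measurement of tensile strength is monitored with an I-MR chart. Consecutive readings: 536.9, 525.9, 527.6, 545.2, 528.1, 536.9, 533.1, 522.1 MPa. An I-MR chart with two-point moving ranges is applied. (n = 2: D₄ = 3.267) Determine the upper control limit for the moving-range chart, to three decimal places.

33.137

Moving ranges: 11.0, 1.7, 17.6, 17.1, 8.8, 3.8, 11.0; M̄R̄ = 71.0000 / 7 = 10.1429
UCL_MR = D₄·M̄R̄ = 3.267 × 10.1429 = 33.1367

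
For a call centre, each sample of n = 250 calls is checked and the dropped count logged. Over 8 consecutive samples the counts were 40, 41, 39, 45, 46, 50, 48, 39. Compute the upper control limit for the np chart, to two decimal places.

p̄ = Σdᵢ / (k·n) = 348 / (8 × 250) = 0.17400
UCL = np̄ + 3·√(np̄(1−p̄)) = 43.5000 + 3 × √(43.5000×0.82600) = 43.5000 + 3 × 5.9942 = 61.4827

61.48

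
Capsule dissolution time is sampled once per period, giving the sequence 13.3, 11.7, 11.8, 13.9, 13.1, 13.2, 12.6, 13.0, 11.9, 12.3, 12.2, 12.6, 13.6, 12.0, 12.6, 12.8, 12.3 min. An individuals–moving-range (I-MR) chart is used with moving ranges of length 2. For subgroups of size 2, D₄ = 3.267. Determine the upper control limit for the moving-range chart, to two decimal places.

Moving ranges: 1.6, 0.1, 2.1, 0.8, 0.1, 0.6, 0.4, 1.1, 0.4, 0.1, 0.4, 1.0, 1.6, 0.6, 0.2, 0.5; M̄R̄ = 11.6000 / 16 = 0.7250
UCL_MR = D₄·M̄R̄ = 3.267 × 0.7250 = 2.3686

2.37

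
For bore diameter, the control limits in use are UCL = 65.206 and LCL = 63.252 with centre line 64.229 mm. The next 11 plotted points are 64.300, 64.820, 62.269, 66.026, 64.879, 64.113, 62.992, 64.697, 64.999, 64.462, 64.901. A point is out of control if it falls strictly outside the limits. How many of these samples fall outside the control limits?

3

Compare each point to [63.252, 65.206]: sample 3 = 62.269 < LCL; sample 4 = 66.026 > UCL; sample 7 = 62.992 < LCL.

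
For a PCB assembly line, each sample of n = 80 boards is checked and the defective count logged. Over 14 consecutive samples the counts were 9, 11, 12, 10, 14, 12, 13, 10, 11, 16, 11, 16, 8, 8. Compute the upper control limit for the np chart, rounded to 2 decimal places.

p̄ = Σdᵢ / (k·n) = 161 / (14 × 80) = 0.14375
UCL = np̄ + 3·√(np̄(1−p̄)) = 11.5000 + 3 × √(11.5000×0.85625) = 11.5000 + 3 × 3.1380 = 20.9139

20.91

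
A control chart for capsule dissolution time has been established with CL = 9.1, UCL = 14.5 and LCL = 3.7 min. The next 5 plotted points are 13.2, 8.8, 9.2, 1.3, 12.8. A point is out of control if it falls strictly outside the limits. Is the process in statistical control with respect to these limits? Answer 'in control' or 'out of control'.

Compare each point to [3.7, 14.5]: sample 4 = 1.3 < LCL.

out of control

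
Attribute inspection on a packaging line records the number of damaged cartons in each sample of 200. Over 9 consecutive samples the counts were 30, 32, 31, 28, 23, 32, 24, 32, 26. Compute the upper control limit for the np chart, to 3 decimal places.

43.533

p̄ = Σdᵢ / (k·n) = 258 / (9 × 200) = 0.14333
UCL = np̄ + 3·√(np̄(1−p̄)) = 28.6667 + 3 × √(28.6667×0.85667) = 28.6667 + 3 × 4.9556 = 43.5334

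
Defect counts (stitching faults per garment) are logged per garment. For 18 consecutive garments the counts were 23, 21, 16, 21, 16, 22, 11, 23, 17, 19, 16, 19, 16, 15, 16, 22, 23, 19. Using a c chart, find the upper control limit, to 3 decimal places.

31.553

c̄ = (23 + 21 + 16 + 21 + 16 + 22 + 11 + 23 + 17 + 19 + 16 + 19 + 16 + 15 + 16 + 22 + 23 + 19) / 18 = 335 / 18 = 18.6111
UCL = c̄ + 3√c̄ = 18.6111 + 3 × √18.6111 = 18.6111 + 3 × 4.3141 = 31.5533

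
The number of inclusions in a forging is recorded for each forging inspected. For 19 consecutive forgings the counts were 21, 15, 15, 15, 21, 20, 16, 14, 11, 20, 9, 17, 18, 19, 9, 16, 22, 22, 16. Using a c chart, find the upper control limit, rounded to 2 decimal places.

c̄ = (21 + 15 + 15 + 15 + 21 + 20 + 16 + 14 + 11 + 20 + 9 + 17 + 18 + 19 + 9 + 16 + 22 + 22 + 16) / 19 = 316 / 19 = 16.6316
UCL = c̄ + 3√c̄ = 16.6316 + 3 × √16.6316 = 16.6316 + 3 × 4.0782 = 28.8661

28.87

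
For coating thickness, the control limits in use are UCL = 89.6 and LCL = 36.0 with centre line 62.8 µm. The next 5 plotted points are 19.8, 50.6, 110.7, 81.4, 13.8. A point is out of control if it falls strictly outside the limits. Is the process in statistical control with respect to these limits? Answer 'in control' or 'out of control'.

Compare each point to [36.0, 89.6]: sample 1 = 19.8 < LCL; sample 3 = 110.7 > UCL; sample 5 = 13.8 < LCL.

out of control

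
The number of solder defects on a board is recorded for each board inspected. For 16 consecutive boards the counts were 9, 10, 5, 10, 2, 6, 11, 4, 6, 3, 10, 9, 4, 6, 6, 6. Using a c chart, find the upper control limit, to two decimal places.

c̄ = (9 + 10 + 5 + 10 + 2 + 6 + 11 + 4 + 6 + 3 + 10 + 9 + 4 + 6 + 6 + 6) / 16 = 107 / 16 = 6.6875
UCL = c̄ + 3√c̄ = 6.6875 + 3 × √6.6875 = 6.6875 + 3 × 2.5860 = 14.4456

14.45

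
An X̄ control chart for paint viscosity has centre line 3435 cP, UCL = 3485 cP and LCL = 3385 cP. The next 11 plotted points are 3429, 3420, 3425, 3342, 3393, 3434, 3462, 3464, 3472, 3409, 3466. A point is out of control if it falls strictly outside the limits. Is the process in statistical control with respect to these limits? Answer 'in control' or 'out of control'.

out of control

Compare each point to [3385, 3485]: sample 4 = 3342 < LCL.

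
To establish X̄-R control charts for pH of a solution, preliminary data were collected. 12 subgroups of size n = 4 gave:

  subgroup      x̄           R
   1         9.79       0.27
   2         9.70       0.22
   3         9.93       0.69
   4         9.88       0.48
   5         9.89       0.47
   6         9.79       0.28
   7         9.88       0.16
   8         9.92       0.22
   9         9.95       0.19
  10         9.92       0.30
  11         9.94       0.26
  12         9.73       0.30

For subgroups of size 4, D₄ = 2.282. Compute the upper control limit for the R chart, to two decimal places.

R̄ = (0.27 + 0.22 + 0.69 + 0.48 + 0.47 + 0.28 + 0.16 + 0.22 + 0.19 + 0.30 + 0.26 + 0.30) / 12 = 3.8400 / 12 = 0.3200
UCL_R = D₄·R̄ = 2.282 × 0.3200 = 0.7302

0.73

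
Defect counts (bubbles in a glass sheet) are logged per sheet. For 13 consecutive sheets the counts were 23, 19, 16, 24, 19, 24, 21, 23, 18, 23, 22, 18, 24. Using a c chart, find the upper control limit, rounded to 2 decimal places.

c̄ = (23 + 19 + 16 + 24 + 19 + 24 + 21 + 23 + 18 + 23 + 22 + 18 + 24) / 13 = 274 / 13 = 21.0769
UCL = c̄ + 3√c̄ = 21.0769 + 3 × √21.0769 = 21.0769 + 3 × 4.5910 = 34.8498

34.85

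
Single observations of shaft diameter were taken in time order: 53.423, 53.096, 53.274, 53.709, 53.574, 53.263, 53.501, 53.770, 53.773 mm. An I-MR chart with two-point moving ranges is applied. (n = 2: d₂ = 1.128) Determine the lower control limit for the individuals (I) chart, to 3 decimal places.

X̄ = (53.423 + 53.096 + 53.274 + 53.709 + 53.574 + 53.263 + 53.501 + 53.770 + 53.773) / 9 = 53.4870
Moving ranges: 0.327, 0.178, 0.435, 0.135, 0.311, 0.238, 0.269, 0.003; M̄R̄ = 1.8960 / 8 = 0.2370
LCL = X̄ − 3·M̄R̄/d₂ = 53.4870 − 3 × 0.2370 / 1.128 = 52.8567

52.857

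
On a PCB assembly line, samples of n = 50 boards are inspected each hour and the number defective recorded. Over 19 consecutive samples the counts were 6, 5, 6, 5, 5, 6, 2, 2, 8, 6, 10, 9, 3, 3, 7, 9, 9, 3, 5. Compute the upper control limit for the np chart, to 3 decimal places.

p̄ = Σdᵢ / (k·n) = 109 / (19 × 50) = 0.11474
UCL = np̄ + 3·√(np̄(1−p̄)) = 5.7368 + 3 × √(5.7368×0.88526) = 5.7368 + 3 × 2.2536 = 12.4976

12.498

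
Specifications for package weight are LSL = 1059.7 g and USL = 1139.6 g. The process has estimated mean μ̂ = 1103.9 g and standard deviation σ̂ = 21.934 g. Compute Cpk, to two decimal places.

0.54

Cpu = (USL − μ̂) / (3σ̂) = (1139.6 − 1103.9) / (3 × 21.934) = 0.5425; Cpl = (μ̂ − LSL) / (3σ̂) = (1103.9 − 1059.7) / (3 × 21.934) = 0.6717; Cpk = min(Cpu, Cpl) = 0.5425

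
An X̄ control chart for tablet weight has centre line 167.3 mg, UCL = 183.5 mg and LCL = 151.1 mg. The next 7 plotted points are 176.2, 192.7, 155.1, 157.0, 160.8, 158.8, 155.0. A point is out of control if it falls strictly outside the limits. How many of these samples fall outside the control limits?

Compare each point to [151.1, 183.5]: sample 2 = 192.7 > UCL.

1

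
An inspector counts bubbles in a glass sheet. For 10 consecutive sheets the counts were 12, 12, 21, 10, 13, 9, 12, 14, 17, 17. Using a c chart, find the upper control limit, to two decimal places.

c̄ = (12 + 12 + 21 + 10 + 13 + 9 + 12 + 14 + 17 + 17) / 10 = 137 / 10 = 13.7000
UCL = c̄ + 3√c̄ = 13.7000 + 3 × √13.7000 = 13.7000 + 3 × 3.7014 = 24.8041

24.80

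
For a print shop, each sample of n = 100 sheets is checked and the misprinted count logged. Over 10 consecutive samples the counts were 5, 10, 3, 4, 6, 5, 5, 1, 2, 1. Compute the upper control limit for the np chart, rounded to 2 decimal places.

p̄ = Σdᵢ / (k·n) = 42 / (10 × 100) = 0.04200
UCL = np̄ + 3·√(np̄(1−p̄)) = 4.2000 + 3 × √(4.2000×0.95800) = 4.2000 + 3 × 2.0059 = 10.2177

10.22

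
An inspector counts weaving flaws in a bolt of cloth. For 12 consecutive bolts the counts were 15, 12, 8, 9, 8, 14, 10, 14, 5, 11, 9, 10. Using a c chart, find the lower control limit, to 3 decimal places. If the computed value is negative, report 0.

0.734

c̄ = (15 + 12 + 8 + 9 + 8 + 14 + 10 + 14 + 5 + 11 + 9 + 10) / 12 = 125 / 12 = 10.4167
LCL = c̄ − 3√c̄ = 10.4167 − 3 × 3.2275 = 0.7342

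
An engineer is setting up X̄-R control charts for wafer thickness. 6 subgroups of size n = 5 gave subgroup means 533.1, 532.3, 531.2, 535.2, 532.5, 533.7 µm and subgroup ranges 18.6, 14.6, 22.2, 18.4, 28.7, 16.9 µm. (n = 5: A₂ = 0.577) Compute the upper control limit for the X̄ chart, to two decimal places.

X̄̄ = (533.1 + 532.3 + 531.2 + 535.2 + 532.5 + 533.7) / 6 = 3198.0000 / 6 = 533.0000
R̄ = (18.6 + 14.6 + 22.2 + 18.4 + 28.7 + 16.9) / 6 = 119.4000 / 6 = 19.9000
UCL = X̄̄ + A₂·R̄ = 533.0000 + 0.577 × 19.9000 = 544.4823

544.48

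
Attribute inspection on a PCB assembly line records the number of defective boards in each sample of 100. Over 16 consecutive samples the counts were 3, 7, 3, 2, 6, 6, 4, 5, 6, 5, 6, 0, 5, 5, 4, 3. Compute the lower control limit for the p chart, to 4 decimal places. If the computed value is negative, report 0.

p̄ = Σdᵢ / (k·n) = 70 / (16 × 100) = 0.04375
LCL = p̄ − 3·√(p̄(1−p̄)/n) = 0.04375 − 3 × 0.02045 = -0.01761 → 0 (negative, so LCL = 0)

0.0000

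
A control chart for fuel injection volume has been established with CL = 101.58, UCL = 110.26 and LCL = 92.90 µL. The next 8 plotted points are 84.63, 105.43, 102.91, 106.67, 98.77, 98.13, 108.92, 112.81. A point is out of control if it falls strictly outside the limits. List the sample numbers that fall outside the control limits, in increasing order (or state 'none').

Compare each point to [92.90, 110.26]: sample 1 = 84.63 < LCL; sample 8 = 112.81 > UCL.

1, 8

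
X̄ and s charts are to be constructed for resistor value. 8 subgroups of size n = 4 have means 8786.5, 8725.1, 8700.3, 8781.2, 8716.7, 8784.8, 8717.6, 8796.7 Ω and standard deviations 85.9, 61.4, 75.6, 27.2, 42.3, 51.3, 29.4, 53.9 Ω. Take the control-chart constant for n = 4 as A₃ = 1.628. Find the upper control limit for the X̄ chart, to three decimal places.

8838.007

X̄̄ = (8786.5 + 8725.1 + 8700.3 + 8781.2 + 8716.7 + 8784.8 + 8717.6 + 8796.7) / 8 = 8751.1125
s̄ = (85.9 + 61.4 + 75.6 + 27.2 + 42.3 + 51.3 + 29.4 + 53.9) / 8 = 53.3750
UCL = X̄̄ + A₃·s̄ = 8751.1125 + 1.628 × 53.3750 = 8838.0070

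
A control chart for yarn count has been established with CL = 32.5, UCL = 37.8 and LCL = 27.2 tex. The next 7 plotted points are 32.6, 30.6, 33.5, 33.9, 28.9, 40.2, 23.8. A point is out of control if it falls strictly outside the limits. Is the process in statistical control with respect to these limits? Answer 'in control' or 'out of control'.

out of control

Compare each point to [27.2, 37.8]: sample 6 = 40.2 > UCL; sample 7 = 23.8 < LCL.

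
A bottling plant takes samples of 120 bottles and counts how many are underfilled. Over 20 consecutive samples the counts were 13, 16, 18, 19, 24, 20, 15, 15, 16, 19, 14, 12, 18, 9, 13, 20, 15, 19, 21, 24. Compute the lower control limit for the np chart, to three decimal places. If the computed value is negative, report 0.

p̄ = Σdᵢ / (k·n) = 340 / (20 × 120) = 0.14167
LCL = np̄ − 3·√(np̄(1−p̄)) = 17.0000 − 3 × 3.8199 = 5.5403

5.540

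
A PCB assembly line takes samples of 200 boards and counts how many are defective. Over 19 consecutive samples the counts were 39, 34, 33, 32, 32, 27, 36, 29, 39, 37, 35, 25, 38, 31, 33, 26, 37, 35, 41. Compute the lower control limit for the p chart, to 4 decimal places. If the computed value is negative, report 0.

p̄ = Σdᵢ / (k·n) = 639 / (19 × 200) = 0.16816
LCL = p̄ − 3·√(p̄(1−p̄)/n) = 0.16816 − 3 × 0.02645 = 0.08882

0.0888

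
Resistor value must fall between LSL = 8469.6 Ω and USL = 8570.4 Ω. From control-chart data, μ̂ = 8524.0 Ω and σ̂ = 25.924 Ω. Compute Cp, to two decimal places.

0.65

Cp = (USL − LSL) / (6σ̂) = (8570.4 − 8469.6) / (6 × 25.924) = 100.8000 / 155.5440 = 0.6480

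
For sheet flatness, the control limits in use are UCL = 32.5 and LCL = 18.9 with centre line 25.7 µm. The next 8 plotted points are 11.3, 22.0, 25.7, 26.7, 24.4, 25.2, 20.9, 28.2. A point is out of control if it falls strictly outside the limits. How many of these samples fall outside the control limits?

Compare each point to [18.9, 32.5]: sample 1 = 11.3 < LCL.

1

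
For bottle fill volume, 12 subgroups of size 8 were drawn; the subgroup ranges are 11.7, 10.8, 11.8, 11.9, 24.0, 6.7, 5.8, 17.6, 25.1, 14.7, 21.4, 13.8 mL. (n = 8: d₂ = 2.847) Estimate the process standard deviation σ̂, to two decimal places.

5.13

R̄ = (11.7 + 10.8 + 11.8 + 11.9 + 24.0 + 6.7 + 5.8 + 17.6 + 25.1 + 14.7 + 21.4 + 13.8) / 12 = 14.6083
σ̂ = R̄ / d₂ = 14.6083 / 2.847 = 5.1311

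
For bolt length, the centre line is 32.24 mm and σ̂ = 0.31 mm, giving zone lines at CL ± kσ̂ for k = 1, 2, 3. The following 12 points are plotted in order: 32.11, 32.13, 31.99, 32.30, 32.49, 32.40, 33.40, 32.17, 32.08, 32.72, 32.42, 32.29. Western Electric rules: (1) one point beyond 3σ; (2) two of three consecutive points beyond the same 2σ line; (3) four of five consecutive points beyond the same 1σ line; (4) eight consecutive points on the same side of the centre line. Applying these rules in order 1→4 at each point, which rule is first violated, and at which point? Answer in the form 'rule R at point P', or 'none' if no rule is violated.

rule 1 at point 7

Zone of each point (C = within 1σ̂, B = 1σ̂–2σ̂, A = 2σ̂–3σ̂, * = beyond 3σ̂; sign = side of CL): 1:-C, 2:-C, 3:-C, 4:+C, 5:+C, 6:+C, 7:+*, 8:-C, 9:-C, 10:+B, 11:+C, 12:+C
Rule 1 (one point beyond the 3σ limits) is satisfied at point 7.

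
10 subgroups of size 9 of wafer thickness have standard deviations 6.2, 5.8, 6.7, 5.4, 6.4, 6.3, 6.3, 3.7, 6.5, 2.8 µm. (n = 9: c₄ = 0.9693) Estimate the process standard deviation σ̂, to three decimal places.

5.788

s̄ = (6.2 + 5.8 + 6.7 + 5.4 + 6.4 + 6.3 + 6.3 + 3.7 + 6.5 + 2.8) / 10 = 5.6100
σ̂ = s̄ / c₄ = 5.6100 / 0.9693 = 5.7877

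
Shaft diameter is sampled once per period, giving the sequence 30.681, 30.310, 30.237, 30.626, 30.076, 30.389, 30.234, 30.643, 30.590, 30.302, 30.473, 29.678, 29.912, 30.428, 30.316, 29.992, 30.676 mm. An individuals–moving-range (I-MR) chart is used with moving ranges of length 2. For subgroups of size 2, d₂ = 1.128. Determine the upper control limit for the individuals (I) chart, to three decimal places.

31.231

X̄ = (30.681 + 30.310 + 30.237 + 30.626 + 30.076 + 30.389 + 30.234 + 30.643 + 30.590 + 30.302 + 30.473 + 29.678 + 29.912 + 30.428 + 30.316 + 29.992 + 30.676) / 17 = 30.3272
Moving ranges: 0.371, 0.073, 0.389, 0.550, 0.313, 0.155, 0.409, 0.053, 0.288, 0.171, 0.795, 0.234, 0.516, 0.112, 0.324, 0.684; M̄R̄ = 5.4370 / 16 = 0.3398
UCL = X̄ + 3·M̄R̄/d₂ = 30.3272 + 3 × 0.3398 / 1.128 = 31.2310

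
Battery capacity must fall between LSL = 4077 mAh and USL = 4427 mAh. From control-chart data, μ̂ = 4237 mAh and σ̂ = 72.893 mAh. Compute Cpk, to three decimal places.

0.732

Cpu = (USL − μ̂) / (3σ̂) = (4427 − 4237) / (3 × 72.893) = 0.8689; Cpl = (μ̂ − LSL) / (3σ̂) = (4237 − 4077) / (3 × 72.893) = 0.7317; Cpk = min(Cpu, Cpl) = 0.7317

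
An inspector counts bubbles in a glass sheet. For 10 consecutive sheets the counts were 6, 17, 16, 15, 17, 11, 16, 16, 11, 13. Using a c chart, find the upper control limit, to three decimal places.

c̄ = (6 + 17 + 16 + 15 + 17 + 11 + 16 + 16 + 11 + 13) / 10 = 138 / 10 = 13.8000
UCL = c̄ + 3√c̄ = 13.8000 + 3 × √13.8000 = 13.8000 + 3 × 3.7148 = 24.9445

24.945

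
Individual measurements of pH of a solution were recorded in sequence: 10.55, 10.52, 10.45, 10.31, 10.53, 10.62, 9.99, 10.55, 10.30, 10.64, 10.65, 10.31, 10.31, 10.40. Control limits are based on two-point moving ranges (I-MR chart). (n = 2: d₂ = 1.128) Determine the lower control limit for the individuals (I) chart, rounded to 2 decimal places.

X̄ = (10.55 + 10.52 + 10.45 + 10.31 + 10.53 + 10.62 + 9.99 + 10.55 + 10.30 + 10.64 + 10.65 + 10.31 + 10.31 + 10.40) / 14 = 10.4379
Moving ranges: 0.03, 0.07, 0.14, 0.22, 0.09, 0.63, 0.56, 0.25, 0.34, 0.01, 0.34, 0.00, 0.09; M̄R̄ = 2.7700 / 13 = 0.2131
LCL = X̄ − 3·M̄R̄/d₂ = 10.4379 − 3 × 0.2131 / 1.128 = 9.8712

9.87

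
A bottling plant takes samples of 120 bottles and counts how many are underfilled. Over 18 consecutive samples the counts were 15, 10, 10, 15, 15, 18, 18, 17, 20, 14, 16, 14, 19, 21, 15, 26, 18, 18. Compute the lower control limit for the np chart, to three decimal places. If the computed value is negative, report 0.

p̄ = Σdᵢ / (k·n) = 299 / (18 × 120) = 0.13843
LCL = np̄ − 3·√(np̄(1−p̄)) = 16.6111 − 3 × 3.7831 = 5.2619

5.262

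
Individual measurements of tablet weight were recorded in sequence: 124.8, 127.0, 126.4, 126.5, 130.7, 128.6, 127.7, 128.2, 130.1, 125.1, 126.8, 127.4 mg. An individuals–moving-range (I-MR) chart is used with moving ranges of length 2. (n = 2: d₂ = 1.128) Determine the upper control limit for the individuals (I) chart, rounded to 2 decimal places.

X̄ = (124.8 + 127.0 + 126.4 + 126.5 + 130.7 + 128.6 + 127.7 + 128.2 + 130.1 + 125.1 + 126.8 + 127.4) / 12 = 127.4417
Moving ranges: 2.2, 0.6, 0.1, 4.2, 2.1, 0.9, 0.5, 1.9, 5.0, 1.7, 0.6; M̄R̄ = 19.8000 / 11 = 1.8000
UCL = X̄ + 3·M̄R̄/d₂ = 127.4417 + 3 × 1.8000 / 1.128 = 132.2289

132.23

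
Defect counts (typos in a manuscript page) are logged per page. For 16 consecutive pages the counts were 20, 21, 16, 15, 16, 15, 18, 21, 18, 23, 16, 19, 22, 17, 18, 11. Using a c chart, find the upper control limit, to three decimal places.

c̄ = (20 + 21 + 16 + 15 + 16 + 15 + 18 + 21 + 18 + 23 + 16 + 19 + 22 + 17 + 18 + 11) / 16 = 286 / 16 = 17.8750
UCL = c̄ + 3√c̄ = 17.8750 + 3 × √17.8750 = 17.8750 + 3 × 4.2279 = 30.5587

30.559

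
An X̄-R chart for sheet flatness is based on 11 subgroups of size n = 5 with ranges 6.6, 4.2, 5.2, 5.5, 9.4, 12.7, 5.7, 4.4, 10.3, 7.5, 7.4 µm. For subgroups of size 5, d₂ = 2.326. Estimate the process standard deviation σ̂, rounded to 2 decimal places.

3.08

R̄ = (6.6 + 4.2 + 5.2 + 5.5 + 9.4 + 12.7 + 5.7 + 4.4 + 10.3 + 7.5 + 7.4) / 11 = 7.1727
σ̂ = R̄ / d₂ = 7.1727 / 2.326 = 3.0837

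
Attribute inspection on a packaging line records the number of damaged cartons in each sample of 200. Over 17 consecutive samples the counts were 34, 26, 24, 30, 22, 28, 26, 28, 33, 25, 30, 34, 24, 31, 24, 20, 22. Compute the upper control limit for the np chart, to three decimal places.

41.642

p̄ = Σdᵢ / (k·n) = 461 / (17 × 200) = 0.13559
UCL = np̄ + 3·√(np̄(1−p̄)) = 27.1176 + 3 × √(27.1176×0.86441) = 27.1176 + 3 × 4.8416 = 41.6424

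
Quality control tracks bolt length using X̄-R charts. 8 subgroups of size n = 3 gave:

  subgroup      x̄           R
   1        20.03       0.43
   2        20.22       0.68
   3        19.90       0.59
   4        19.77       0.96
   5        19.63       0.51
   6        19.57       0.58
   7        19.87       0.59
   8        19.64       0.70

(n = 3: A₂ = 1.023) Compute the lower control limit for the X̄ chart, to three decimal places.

X̄̄ = (20.03 + 20.22 + 19.90 + 19.77 + 19.63 + 19.57 + 19.87 + 19.64) / 8 = 158.6300 / 8 = 19.8287
R̄ = (0.43 + 0.68 + 0.59 + 0.96 + 0.51 + 0.58 + 0.59 + 0.70) / 8 = 5.0400 / 8 = 0.6300
LCL = X̄̄ − A₂·R̄ = 19.8287 − 1.023 × 0.6300 = 19.1843

19.184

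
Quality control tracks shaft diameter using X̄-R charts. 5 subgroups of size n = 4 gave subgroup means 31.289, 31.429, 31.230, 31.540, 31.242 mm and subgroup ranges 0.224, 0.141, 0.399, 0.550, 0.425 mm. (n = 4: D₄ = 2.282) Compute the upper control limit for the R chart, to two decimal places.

R̄ = (0.224 + 0.141 + 0.399 + 0.550 + 0.425) / 5 = 1.7390 / 5 = 0.3478
UCL_R = D₄·R̄ = 2.282 × 0.3478 = 0.7937

0.79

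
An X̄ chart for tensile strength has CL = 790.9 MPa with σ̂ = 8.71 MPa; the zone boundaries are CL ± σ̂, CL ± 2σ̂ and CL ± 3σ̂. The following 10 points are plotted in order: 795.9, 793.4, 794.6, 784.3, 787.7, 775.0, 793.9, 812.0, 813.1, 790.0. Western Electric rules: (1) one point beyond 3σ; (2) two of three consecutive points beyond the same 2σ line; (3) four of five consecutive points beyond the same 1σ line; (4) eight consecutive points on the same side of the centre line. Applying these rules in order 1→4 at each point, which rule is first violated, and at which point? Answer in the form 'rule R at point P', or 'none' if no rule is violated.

rule 2 at point 9

Zone of each point (C = within 1σ̂, B = 1σ̂–2σ̂, A = 2σ̂–3σ̂, * = beyond 3σ̂; sign = side of CL): 1:+C, 2:+C, 3:+C, 4:-C, 5:-C, 6:-B, 7:+C, 8:+A, 9:+A, 10:-C
Rule 2 (two of three consecutive points beyond the same 2σ limit) is satisfied at point 9.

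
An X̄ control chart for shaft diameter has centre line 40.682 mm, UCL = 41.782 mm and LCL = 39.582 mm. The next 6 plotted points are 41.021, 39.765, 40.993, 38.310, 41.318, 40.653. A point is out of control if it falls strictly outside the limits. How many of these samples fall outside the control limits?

1

Compare each point to [39.582, 41.782]: sample 4 = 38.310 < LCL.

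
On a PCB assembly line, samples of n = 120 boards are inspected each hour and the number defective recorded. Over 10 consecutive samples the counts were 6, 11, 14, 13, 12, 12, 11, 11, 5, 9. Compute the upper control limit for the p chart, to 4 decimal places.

0.1637

p̄ = Σdᵢ / (k·n) = 104 / (10 × 120) = 0.08667
UCL = p̄ + 3·√(p̄(1−p̄)/n) = 0.08667 + 3 × √(0.08667×0.91333/120) = 0.08667 + 3 × 0.02568 = 0.16372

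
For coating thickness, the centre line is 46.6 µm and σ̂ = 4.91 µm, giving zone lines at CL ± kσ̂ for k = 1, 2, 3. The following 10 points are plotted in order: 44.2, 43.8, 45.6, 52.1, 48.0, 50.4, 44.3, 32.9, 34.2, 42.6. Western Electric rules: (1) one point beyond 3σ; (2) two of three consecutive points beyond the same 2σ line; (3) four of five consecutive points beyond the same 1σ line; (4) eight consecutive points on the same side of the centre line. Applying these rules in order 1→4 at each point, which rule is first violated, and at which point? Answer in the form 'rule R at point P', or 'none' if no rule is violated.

Zone of each point (C = within 1σ̂, B = 1σ̂–2σ̂, A = 2σ̂–3σ̂, * = beyond 3σ̂; sign = side of CL): 1:-C, 2:-C, 3:-C, 4:+B, 5:+C, 6:+C, 7:-C, 8:-A, 9:-A, 10:-C
Rule 2 (two of three consecutive points beyond the same 2σ limit) is satisfied at point 9.

rule 2 at point 9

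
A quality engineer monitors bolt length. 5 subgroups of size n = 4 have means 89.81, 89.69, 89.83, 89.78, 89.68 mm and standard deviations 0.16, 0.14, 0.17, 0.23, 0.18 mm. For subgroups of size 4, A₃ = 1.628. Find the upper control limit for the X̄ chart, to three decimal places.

90.045

X̄̄ = (89.81 + 89.69 + 89.83 + 89.78 + 89.68) / 5 = 89.7580
s̄ = (0.16 + 0.14 + 0.17 + 0.23 + 0.18) / 5 = 0.1760
UCL = X̄̄ + A₃·s̄ = 89.7580 + 1.628 × 0.1760 = 90.0445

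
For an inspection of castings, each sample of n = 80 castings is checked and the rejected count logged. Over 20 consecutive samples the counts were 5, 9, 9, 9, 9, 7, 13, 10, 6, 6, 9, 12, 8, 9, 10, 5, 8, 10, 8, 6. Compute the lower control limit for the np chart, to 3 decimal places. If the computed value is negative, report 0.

p̄ = Σdᵢ / (k·n) = 168 / (20 × 80) = 0.10500
LCL = np̄ − 3·√(np̄(1−p̄)) = 8.4000 − 3 × 2.7419 = 0.1743

0.174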